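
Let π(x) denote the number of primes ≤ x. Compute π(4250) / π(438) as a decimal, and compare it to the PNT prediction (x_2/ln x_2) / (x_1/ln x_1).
π(4250)/π(438) = 582/84 ≈ 6.9286;  PNT prediction ≈ 7.0639.

π(438) = 84 and π(4250) = 582, so π(4250)/π(438) ≈ 6.9286. The PNT-predicted ratio is (4250/ln(4250)) / (438/ln(438)) ≈ 7.0639. The two agree to within a few percent, as expected.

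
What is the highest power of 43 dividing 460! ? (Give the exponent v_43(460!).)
v_43(460!) = 10

Legendre's formula: v_p(n!) = Σ_{k ≥ 1} ⌊n / p^k⌋. For p = 43, n = 460, the terms are:
  ⌊460/43^1⌋ = ⌊460/43⌋ = 10
(the next term ⌊460/43^2⌋ = 0, terminating the sum). Summing: v_43(460!) = 10 = 10.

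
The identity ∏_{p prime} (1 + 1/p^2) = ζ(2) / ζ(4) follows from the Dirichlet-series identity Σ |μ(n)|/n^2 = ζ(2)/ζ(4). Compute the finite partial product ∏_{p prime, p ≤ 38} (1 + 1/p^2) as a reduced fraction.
∏ = 270008184968000000/178631837133343209

The primes p ≤ 38 are [2, 3, 5, 7, 11, 13, 17, 19, 23, 29, 31, 37]. For each, (1 + 1/p^2) = (p^2 + 1)/p^2. Multiplying these fractions over p ∈ [2, 3, 5, 7, 11, 13, 17, 19, 23, 29, 31, 37] gives 270008184968000000/178631837133343209. (In the limit P → ∞ this tends to ζ(2)/ζ(4).)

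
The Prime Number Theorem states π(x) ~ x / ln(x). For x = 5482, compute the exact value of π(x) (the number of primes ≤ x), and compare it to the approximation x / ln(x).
π(5482) = 724;  x/ln(x) ≈ 636.76;  relative error ≈ 12.05%.

Directly count primes up to 5482: π(5482) = 724. The PNT approximation gives 5482/ln(5482) ≈ 5482/8.60923 ≈ 636.76. Relative error (π(x) − x/ln(x)) / π(x) ≈ 12.05%; the approximation is known to undercount slightly (Li(x) is a better estimate).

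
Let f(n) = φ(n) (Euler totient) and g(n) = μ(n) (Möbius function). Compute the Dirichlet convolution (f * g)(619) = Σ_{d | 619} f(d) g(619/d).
(φ * μ)(619) = 617

Divisors of 619: [1, 619]. For each d | 619:
  d = 1: φ(1) · μ(619/1) = 1 · -1 = -1
  d = 619: φ(619) · μ(619/619) = 618 · 1 = 618
Summing: (φ * μ)(619) = -1 + 618 = 617.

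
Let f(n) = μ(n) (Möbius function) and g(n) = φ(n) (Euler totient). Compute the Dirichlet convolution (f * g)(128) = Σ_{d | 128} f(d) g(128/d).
(μ * φ)(128) = 32

Divisors of 128: [1, 2, 4, 8, 16, 32, 64, 128]. For each d | 128:
  d = 1: μ(1) · φ(128/1) = 1 · 64 = 64
  d = 2: μ(2) · φ(128/2) = -1 · 32 = -32
  d = 4: μ(4) · φ(128/4) = 0 · 16 = 0
  d = 8: μ(8) · φ(128/8) = 0 · 8 = 0
  d = 16: μ(16) · φ(128/16) = 0 · 4 = 0
  d = 32: μ(32) · φ(128/32) = 0 · 2 = 0
  d = 64: μ(64) · φ(128/64) = 0 · 1 = 0
  d = 128: μ(128) · φ(128/128) = 0 · 1 = 0
Summing: (μ * φ)(128) = 64 + -32 + 0 + 0 + 0 + 0 + 0 + 0 = 32.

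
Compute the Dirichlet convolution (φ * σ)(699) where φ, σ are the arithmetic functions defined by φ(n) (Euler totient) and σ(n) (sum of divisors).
(φ * σ)(699) = 2796

Divisors of 699: [1, 3, 233, 699]. For each d | 699:
  d = 1: φ(1) · σ(699/1) = 1 · 936 = 936
  d = 3: φ(3) · σ(699/3) = 2 · 234 = 468
  d = 233: φ(233) · σ(699/233) = 232 · 4 = 928
  d = 699: φ(699) · σ(699/699) = 464 · 1 = 464
Summing: (φ * σ)(699) = 936 + 468 + 928 + 464 = 2796.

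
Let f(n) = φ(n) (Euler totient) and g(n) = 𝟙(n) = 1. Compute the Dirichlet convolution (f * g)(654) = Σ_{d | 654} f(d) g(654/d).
(φ * 𝟙)(654) = 654

Divisors of 654: [1, 2, 3, 6, 109, 218, 327, 654]. For each d | 654:
  d = 1: φ(1) · 𝟙(654/1) = 1 · 1 = 1
  d = 2: φ(2) · 𝟙(654/2) = 1 · 1 = 1
  d = 3: φ(3) · 𝟙(654/3) = 2 · 1 = 2
  d = 6: φ(6) · 𝟙(654/6) = 2 · 1 = 2
  d = 109: φ(109) · 𝟙(654/109) = 108 · 1 = 108
  d = 218: φ(218) · 𝟙(654/218) = 108 · 1 = 108
  d = 327: φ(327) · 𝟙(654/327) = 216 · 1 = 216
  d = 654: φ(654) · 𝟙(654/654) = 216 · 1 = 216
Summing: (φ * 𝟙)(654) = 1 + 1 + 2 + 2 + 108 + 108 + 216 + 216 = 654.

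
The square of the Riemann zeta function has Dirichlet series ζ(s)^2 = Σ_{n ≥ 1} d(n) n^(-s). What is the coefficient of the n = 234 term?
d(234) = 12

ζ(s)^2 = (Σ 1/m^s)(Σ 1/k^s). The coefficient of 1/n^s in the product is the number of ordered pairs (m, k) with mk = n, which equals d(n). For n = 234, divisors are [1, 2, 3, 6, 9, 13, 18, 26, 39, 78, 117, 234], so d(234) = 12.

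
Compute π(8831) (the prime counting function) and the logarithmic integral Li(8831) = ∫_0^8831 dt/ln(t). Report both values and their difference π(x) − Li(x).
π(8831) = 1100;  Li(8831) ≈ 1118.37;  π(x) − Li(x) ≈ -18.37.

Direct count of primes ≤ 8831 gives π(8831) = 1100. Numerical evaluation of the logarithmic integral gives Li(8831) ≈ 1118.37. The difference π(x) − Li(x) ≈ -18.37 is typically negative for small/moderate x (Li(x) overestimates), though Littlewood's theorem shows this sign changes infinitely often.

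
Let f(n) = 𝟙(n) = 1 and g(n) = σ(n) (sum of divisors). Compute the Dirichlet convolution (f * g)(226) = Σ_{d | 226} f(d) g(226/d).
(𝟙 * σ)(226) = 460

Divisors of 226: [1, 2, 113, 226]. For each d | 226:
  d = 1: 𝟙(1) · σ(226/1) = 1 · 342 = 342
  d = 2: 𝟙(2) · σ(226/2) = 1 · 114 = 114
  d = 113: 𝟙(113) · σ(226/113) = 1 · 3 = 3
  d = 226: 𝟙(226) · σ(226/226) = 1 · 1 = 1
Summing: (𝟙 * σ)(226) = 342 + 114 + 3 + 1 = 460.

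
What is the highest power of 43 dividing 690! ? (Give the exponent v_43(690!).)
v_43(690!) = 16

Legendre's formula: v_p(n!) = Σ_{k ≥ 1} ⌊n / p^k⌋. For p = 43, n = 690, the terms are:
  ⌊690/43^1⌋ = ⌊690/43⌋ = 16
(the next term ⌊690/43^2⌋ = 0, terminating the sum). Summing: v_43(690!) = 16 = 16.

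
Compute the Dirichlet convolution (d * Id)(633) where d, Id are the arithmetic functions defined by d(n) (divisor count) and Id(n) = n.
(d * Id)(633) = 1065

Divisors of 633: [1, 3, 211, 633]. For each d | 633:
  d = 1: d(1) · Id(633/1) = 1 · 633 = 633
  d = 3: d(3) · Id(633/3) = 2 · 211 = 422
  d = 211: d(211) · Id(633/211) = 2 · 3 = 6
  d = 633: d(633) · Id(633/633) = 4 · 1 = 4
Summing: (d * Id)(633) = 633 + 422 + 6 + 4 = 1065.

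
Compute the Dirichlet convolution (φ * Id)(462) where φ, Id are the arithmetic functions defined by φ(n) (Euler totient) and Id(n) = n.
(φ * Id)(462) = 4095

Divisors of 462: [1, 2, 3, 6, 7, 11, 14, 21, 22, 33, 42, 66, 77, 154, 231, 462]. For each d | 462:
  d = 1: φ(1) · Id(462/1) = 1 · 462 = 462
  d = 2: φ(2) · Id(462/2) = 1 · 231 = 231
  d = 3: φ(3) · Id(462/3) = 2 · 154 = 308
  d = 6: φ(6) · Id(462/6) = 2 · 77 = 154
  d = 7: φ(7) · Id(462/7) = 6 · 66 = 396
  d = 11: φ(11) · Id(462/11) = 10 · 42 = 420
  d = 14: φ(14) · Id(462/14) = 6 · 33 = 198
  d = 21: φ(21) · Id(462/21) = 12 · 22 = 264
  d = 22: φ(22) · Id(462/22) = 10 · 21 = 210
  d = 33: φ(33) · Id(462/33) = 20 · 14 = 280
  d = 42: φ(42) · Id(462/42) = 12 · 11 = 132
  d = 66: φ(66) · Id(462/66) = 20 · 7 = 140
  d = 77: φ(77) · Id(462/77) = 60 · 6 = 360
  d = 154: φ(154) · Id(462/154) = 60 · 3 = 180
  d = 231: φ(231) · Id(462/231) = 120 · 2 = 240
  d = 462: φ(462) · Id(462/462) = 120 · 1 = 120
Summing: (φ * Id)(462) = 462 + 231 + 308 + 154 + 396 + 420 + 198 + 264 + 210 + 280 + 132 + 140 + 360 + 180 + 240 + 120 = 4095.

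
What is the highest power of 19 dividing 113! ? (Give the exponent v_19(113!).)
v_19(113!) = 5

Legendre's formula: v_p(n!) = Σ_{k ≥ 1} ⌊n / p^k⌋. For p = 19, n = 113, the terms are:
  ⌊113/19^1⌋ = ⌊113/19⌋ = 5
(the next term ⌊113/19^2⌋ = 0, terminating the sum). Summing: v_19(113!) = 5 = 5.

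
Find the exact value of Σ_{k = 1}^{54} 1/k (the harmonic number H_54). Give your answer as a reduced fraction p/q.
H_54 = 250503836021181200128409/54749786241679275146400

Direct summation: H_54 = 1 + 1/2 + ... + 1/54. The least common denominator is lcm(1, ..., 54) = 164249358725037825439200; over this denominator the numerator is 164249358725037825439200 + 82124679362518912719600 + 54749786241679275146400 + 41062339681259456359800 + 32849871745007565087840 + 27374893120839637573200 + 23464194103576832205600 + 20531169840629728179900 + 18249928747226425048800 + 16424935872503782543920 + 14931759884094347767200 + 13687446560419818786600 + 12634566055772140418400 + 11732097051788416102800 + 10949957248335855029280 + 10265584920314864089950 + 9661726983825754437600 + 9124964373613212524400 + 8644703090791464496800 + 8212467936251891271960 + 7821398034525610735200 + 7465879942047173883600 + 7141276466305992410400 + 6843723280209909393300 + 6569974349001513017568 + 6317283027886070209200 + 6083309582408808349600 + 5866048525894208051400 + 5663770990518545704800 + 5474978624167927514640 + 5298366410485091143200 + 5132792460157432044975 + 4977253294698115922400 + 4830863491912877218800 + 4692838820715366441120 + 4562482186806606262200 + 4439171857433454741600 + 4322351545395732248400 + 4211522018590713472800 + 4106233968125945635980 + 4006081920122873791200 + 3910699017262805367600 + 3819752528489251754400 + 3732939971023586941800 + 3649985749445285009760 + 3570638233152996205200 + 3494667206915698413600 + 3421861640104954696650 + 3352027729082404600800 + 3284987174500756508784 + 3220575661275251479200 + 3158641513943035104600 + 3099044504245996706400 + 3041654791204404174800 = 751511508063543600385227, so H_54 = 751511508063543600385227/164249358725037825439200; reducing by gcd(751511508063543600385227, 164249358725037825439200) = 3 gives 250503836021181200128409/54749786241679275146400 ≈ 4.57543. (The PNT-adjacent estimate ln(54) + γ ≈ 4.56620 matches within O(1/n).)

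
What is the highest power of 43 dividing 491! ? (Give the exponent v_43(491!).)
v_43(491!) = 11

Legendre's formula: v_p(n!) = Σ_{k ≥ 1} ⌊n / p^k⌋. For p = 43, n = 491, the terms are:
  ⌊491/43^1⌋ = ⌊491/43⌋ = 11
(the next term ⌊491/43^2⌋ = 0, terminating the sum). Summing: v_43(491!) = 11 = 11.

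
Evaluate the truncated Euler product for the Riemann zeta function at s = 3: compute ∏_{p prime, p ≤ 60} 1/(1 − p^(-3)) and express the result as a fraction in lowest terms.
∏ = 115000146464778681614198126342037237932886401/95672294696528702067767313816624165235458048

The primes p ≤ 60 are [2, 3, 5, 7, 11, 13, 17, 19, 23, 29, 31, 37, 41, 43, 47, 53, 59]. For each prime, (1 − 1/p^3)^(-1) = p^3 / (p^3 − 1). The product is (1 − 1/2^3)^(-1), (1 − 1/3^3)^(-1), (1 − 1/5^3)^(-1), (1 − 1/7^3)^(-1), (1 − 1/11^3)^(-1), (1 − 1/13^3)^(-1), (1 − 1/17^3)^(-1), (1 − 1/19^3)^(-1), (1 − 1/23^3)^(-1), (1 − 1/29^3)^(-1), (1 − 1/31^3)^(-1), (1 − 1/37^3)^(-1), (1 − 1/41^3)^(-1), (1 − 1/43^3)^(-1), (1 − 1/47^3)^(-1), (1 − 1/53^3)^(-1), (1 − 1/59^3)^(-1) = ∏ p^3 / (p^3 − 1) = 115000146464778681614198126342037237932886401/95672294696528702067767313816624165235458048.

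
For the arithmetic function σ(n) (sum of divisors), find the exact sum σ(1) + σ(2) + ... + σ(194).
Σ_{n ≤ 194} σ(n) = 30978

Compute σ(n) for each 1 ≤ n ≤ 194: σ(1) = 1, σ(2) = 3, σ(3) = 4, σ(4) = 7, σ(5) = 6, σ(6) = 12, σ(7) = 8, σ(8) = 15, σ(9) = 13, σ(10) = 18, σ(11) = 12, σ(12) = 28, σ(13) = 14, σ(14) = 24, σ(15) = 24, σ(16) = 31, σ(17) = 18, σ(18) = 39, σ(19) = 20, σ(20) = 42, σ(21) = 32, σ(22) = 36, σ(23) = 24, σ(24) = 60, σ(25) = 31, σ(26) = 42, σ(27) = 40, σ(28) = 56, σ(29) = 30, σ(30) = 72, σ(31) = 32, σ(32) = 63, σ(33) = 48, σ(34) = 54, σ(35) = 48, σ(36) = 91, σ(37) = 38, σ(38) = 60, σ(39) = 56, σ(40) = 90, σ(41) = 42, σ(42) = 96, σ(43) = 44, σ(44) = 84, σ(45) = 78, σ(46) = 72, σ(47) = 48, σ(48) = 124, σ(49) = 57, σ(50) = 93, σ(51) = 72, σ(52) = 98, σ(53) = 54, σ(54) = 120, σ(55) = 72, σ(56) = 120, σ(57) = 80, σ(58) = 90, σ(59) = 60, σ(60) = 168, σ(61) = 62, σ(62) = 96, σ(63) = 104, σ(64) = 127, σ(65) = 84, σ(66) = 144, σ(67) = 68, σ(68) = 126, σ(69) = 96, σ(70) = 144, σ(71) = 72, σ(72) = 195, σ(73) = 74, σ(74) = 114, σ(75) = 124, σ(76) = 140, σ(77) = 96, σ(78) = 168, σ(79) = 80, σ(80) = 186, σ(81) = 121, σ(82) = 126, σ(83) = 84, σ(84) = 224, σ(85) = 108, σ(86) = 132, σ(87) = 120, σ(88) = 180, σ(89) = 90, σ(90) = 234, σ(91) = 112, σ(92) = 168, σ(93) = 128, σ(94) = 144, σ(95) = 120, σ(96) = 252, σ(97) = 98, σ(98) = 171, σ(99) = 156, σ(100) = 217, σ(101) = 102, σ(102) = 216, σ(103) = 104, σ(104) = 210, σ(105) = 192, σ(106) = 162, σ(107) = 108, σ(108) = 280, σ(109) = 110, σ(110) = 216, σ(111) = 152, σ(112) = 248, σ(113) = 114, σ(114) = 240, σ(115) = 144, σ(116) = 210, σ(117) = 182, σ(118) = 180, σ(119) = 144, σ(120) = 360, σ(121) = 133, σ(122) = 186, σ(123) = 168, σ(124) = 224, σ(125) = 156, σ(126) = 312, σ(127) = 128, σ(128) = 255, σ(129) = 176, σ(130) = 252, σ(131) = 132, σ(132) = 336, σ(133) = 160, σ(134) = 204, σ(135) = 240, σ(136) = 270, σ(137) = 138, σ(138) = 288, σ(139) = 140, σ(140) = 336, σ(141) = 192, σ(142) = 216, σ(143) = 168, σ(144) = 403, σ(145) = 180, σ(146) = 222, σ(147) = 228, σ(148) = 266, σ(149) = 150, σ(150) = 372, σ(151) = 152, σ(152) = 300, σ(153) = 234, σ(154) = 288, σ(155) = 192, σ(156) = 392, σ(157) = 158, σ(158) = 240, σ(159) = 216, σ(160) = 378, σ(161) = 192, σ(162) = 363, σ(163) = 164, σ(164) = 294, σ(165) = 288, σ(166) = 252, σ(167) = 168, σ(168) = 480, σ(169) = 183, σ(170) = 324, σ(171) = 260, σ(172) = 308, σ(173) = 174, σ(174) = 360, σ(175) = 248, σ(176) = 372, σ(177) = 240, σ(178) = 270, σ(179) = 180, σ(180) = 546, σ(181) = 182, σ(182) = 336, σ(183) = 248, σ(184) = 360, σ(185) = 228, σ(186) = 384, σ(187) = 216, σ(188) = 336, σ(189) = 320, σ(190) = 360, σ(191) = 192, σ(192) = 508, σ(193) = 194, σ(194) = 294. Summing all 194 values: 30978. (Average order: Σ_{n ≤ x} σ(n) ~ (π²/12) x². For x = 194, (π²/12)·194² ≈ 30954.37.)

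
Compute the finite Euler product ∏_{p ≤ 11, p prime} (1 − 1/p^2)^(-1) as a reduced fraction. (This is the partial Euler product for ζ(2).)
∏ = 29645/18432

The primes p ≤ 11 are [2, 3, 5, 7, 11]. For each prime, (1 − 1/p^2)^(-1) = p^2 / (p^2 − 1). The product is (1 − 1/2^2)^(-1), (1 − 1/3^2)^(-1), (1 − 1/5^2)^(-1), (1 − 1/7^2)^(-1), (1 − 1/11^2)^(-1) = ∏ p^2 / (p^2 − 1) = 29645/18432.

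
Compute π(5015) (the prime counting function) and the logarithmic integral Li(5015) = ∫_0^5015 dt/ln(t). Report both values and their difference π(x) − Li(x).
π(5015) = 672;  Li(5015) ≈ 686.04;  π(x) − Li(x) ≈ -14.04.

Direct count of primes ≤ 5015 gives π(5015) = 672. Numerical evaluation of the logarithmic integral gives Li(5015) ≈ 686.04. The difference π(x) − Li(x) ≈ -14.04 is typically negative for small/moderate x (Li(x) overestimates), though Littlewood's theorem shows this sign changes infinitely often.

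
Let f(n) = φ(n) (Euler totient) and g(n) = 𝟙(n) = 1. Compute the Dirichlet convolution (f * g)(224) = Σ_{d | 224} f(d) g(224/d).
(φ * 𝟙)(224) = 224

Divisors of 224: [1, 2, 4, 7, 8, 14, 16, 28, 32, 56, 112, 224]. For each d | 224:
  d = 1: φ(1) · 𝟙(224/1) = 1 · 1 = 1
  d = 2: φ(2) · 𝟙(224/2) = 1 · 1 = 1
  d = 4: φ(4) · 𝟙(224/4) = 2 · 1 = 2
  d = 7: φ(7) · 𝟙(224/7) = 6 · 1 = 6
  d = 8: φ(8) · 𝟙(224/8) = 4 · 1 = 4
  d = 14: φ(14) · 𝟙(224/14) = 6 · 1 = 6
  d = 16: φ(16) · 𝟙(224/16) = 8 · 1 = 8
  d = 28: φ(28) · 𝟙(224/28) = 12 · 1 = 12
  d = 32: φ(32) · 𝟙(224/32) = 16 · 1 = 16
  d = 56: φ(56) · 𝟙(224/56) = 24 · 1 = 24
  d = 112: φ(112) · 𝟙(224/112) = 48 · 1 = 48
  d = 224: φ(224) · 𝟙(224/224) = 96 · 1 = 96
Summing: (φ * 𝟙)(224) = 1 + 1 + 2 + 6 + 4 + 6 + 8 + 12 + 16 + 24 + 48 + 96 = 224.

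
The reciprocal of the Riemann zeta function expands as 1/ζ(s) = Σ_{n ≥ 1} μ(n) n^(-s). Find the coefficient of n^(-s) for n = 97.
μ(97) = -1

Factor n = 97 = 97. μ(n) = 0 if any exponent ≥ 2 (not squarefree); otherwise μ(n) = (−1)^{ω(n)} where ω(n) is the number of distinct prime factors. Applying: μ(97) = -1.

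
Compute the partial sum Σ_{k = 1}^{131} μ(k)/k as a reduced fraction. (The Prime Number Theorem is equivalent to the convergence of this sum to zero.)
Σ μ(k)/k = -4282394934202784040475989054340166706696769726931/525896479052627740771371797072411912900610967452630

Values of μ(k) for 1 ≤ k ≤ 131: μ(1) = 1, μ(2) = -1, μ(3) = -1, μ(5) = -1, μ(6) = 1, μ(7) = -1, μ(10) = 1, μ(11) = -1, μ(13) = -1, μ(14) = 1, μ(15) = 1, μ(17) = -1, μ(19) = -1, μ(21) = 1, μ(22) = 1, μ(23) = -1, μ(26) = 1, μ(29) = -1, μ(30) = -1, μ(31) = -1, μ(33) = 1, μ(34) = 1, μ(35) = 1, μ(37) = -1, μ(38) = 1, μ(39) = 1, μ(41) = -1, μ(42) = -1, μ(43) = -1, μ(46) = 1, μ(47) = -1, μ(51) = 1, μ(53) = -1, μ(55) = 1, μ(57) = 1, μ(58) = 1, μ(59) = -1, μ(61) = -1, μ(62) = 1, μ(65) = 1, μ(66) = -1, μ(67) = -1, μ(69) = 1, μ(70) = -1, μ(71) = -1, μ(73) = -1, μ(74) = 1, μ(77) = 1, μ(78) = -1, μ(79) = -1, μ(82) = 1, μ(83) = -1, μ(85) = 1, μ(86) = 1, μ(87) = 1, μ(89) = -1, μ(91) = 1, μ(93) = 1, μ(94) = 1, μ(95) = 1, μ(97) = -1, μ(101) = -1, μ(102) = -1, μ(103) = -1, μ(105) = -1, μ(106) = 1, μ(107) = -1, μ(109) = -1, μ(110) = -1, μ(111) = 1, μ(113) = -1, μ(114) = -1, μ(115) = 1, μ(118) = 1, μ(119) = 1, μ(122) = 1, μ(123) = 1, μ(127) = -1, μ(129) = 1, μ(130) = -1, μ(131) = -1, with μ = 0 on non-squarefree integers. Summing μ(k)/k for k where μ(k) ≠ 0 gives -4282394934202784040475989054340166706696769726931/525896479052627740771371797072411912900610967452630 ≈ -0.0081. (PNT ⟺ this sum → 0 as n → ∞.)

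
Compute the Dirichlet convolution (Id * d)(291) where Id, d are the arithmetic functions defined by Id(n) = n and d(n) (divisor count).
(Id * d)(291) = 495

Divisors of 291: [1, 3, 97, 291]. For each d | 291:
  d = 1: Id(1) · d(291/1) = 1 · 4 = 4
  d = 3: Id(3) · d(291/3) = 3 · 2 = 6
  d = 97: Id(97) · d(291/97) = 97 · 2 = 194
  d = 291: Id(291) · d(291/291) = 291 · 1 = 291
Summing: (Id * d)(291) = 4 + 6 + 194 + 291 = 495.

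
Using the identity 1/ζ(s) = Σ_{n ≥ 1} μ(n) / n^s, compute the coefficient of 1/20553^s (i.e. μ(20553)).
μ(20553) = 1

Factor n = 20553 = 3 · 13 · 17 · 31. μ(n) = 0 if any exponent ≥ 2 (not squarefree); otherwise μ(n) = (−1)^{ω(n)} where ω(n) is the number of distinct prime factors. Applying: μ(20553) = 1.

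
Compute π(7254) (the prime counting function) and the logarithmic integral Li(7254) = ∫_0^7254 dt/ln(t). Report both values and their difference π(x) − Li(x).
π(7254) = 928;  Li(7254) ≈ 942.96;  π(x) − Li(x) ≈ -14.96.

Direct count of primes ≤ 7254 gives π(7254) = 928. Numerical evaluation of the logarithmic integral gives Li(7254) ≈ 942.96. The difference π(x) − Li(x) ≈ -14.96 is typically negative for small/moderate x (Li(x) overestimates), though Littlewood's theorem shows this sign changes infinitely often.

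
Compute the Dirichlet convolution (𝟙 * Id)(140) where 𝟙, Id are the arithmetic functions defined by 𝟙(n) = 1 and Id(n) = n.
(𝟙 * Id)(140) = 336

Divisors of 140: [1, 2, 4, 5, 7, 10, 14, 20, 28, 35, 70, 140]. For each d | 140:
  d = 1: 𝟙(1) · Id(140/1) = 1 · 140 = 140
  d = 2: 𝟙(2) · Id(140/2) = 1 · 70 = 70
  d = 4: 𝟙(4) · Id(140/4) = 1 · 35 = 35
  d = 5: 𝟙(5) · Id(140/5) = 1 · 28 = 28
  d = 7: 𝟙(7) · Id(140/7) = 1 · 20 = 20
  d = 10: 𝟙(10) · Id(140/10) = 1 · 14 = 14
  d = 14: 𝟙(14) · Id(140/14) = 1 · 10 = 10
  d = 20: 𝟙(20) · Id(140/20) = 1 · 7 = 7
  d = 28: 𝟙(28) · Id(140/28) = 1 · 5 = 5
  d = 35: 𝟙(35) · Id(140/35) = 1 · 4 = 4
  d = 70: 𝟙(70) · Id(140/70) = 1 · 2 = 2
  d = 140: 𝟙(140) · Id(140/140) = 1 · 1 = 1
Summing: (𝟙 * Id)(140) = 140 + 70 + 35 + 28 + 20 + 14 + 10 + 7 + 5 + 4 + 2 + 1 = 336.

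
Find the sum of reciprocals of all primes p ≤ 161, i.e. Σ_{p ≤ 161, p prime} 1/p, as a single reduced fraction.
Σ 1/p = 67195167335560670940823020383181530154843058347995389615845419/35375166993717494840635767087951744212057570647889977422429870

π(161) = 37, so the primes ≤ 161 are [2, 3, 5, 7, 11, 13, 17, 19, 23, 29, 31, 37, 41, 43, 47, 53, 59, 61, 67, 71, 73, 79, 83, 89, 97, 101, 103, 107, 109, 113, 127, 131, 137, 139, 149, 151, 157]. Summing 1/p over these primes: 67195167335560670940823020383181530154843058347995389615845419/35375166993717494840635767087951744212057570647889977422429870 ≈ 1.8995. Mertens estimate ln ln(161) + 0.2615 ≈ 1.8871.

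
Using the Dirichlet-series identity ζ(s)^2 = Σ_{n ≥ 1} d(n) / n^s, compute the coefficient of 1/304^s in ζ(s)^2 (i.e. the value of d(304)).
d(304) = 10

ζ(s)^2 = (Σ 1/m^s)(Σ 1/k^s). The coefficient of 1/n^s in the product is the number of ordered pairs (m, k) with mk = n, which equals d(n). For n = 304, divisors are [1, 2, 4, 8, 16, 19, 38, 76, 152, 304], so d(304) = 10.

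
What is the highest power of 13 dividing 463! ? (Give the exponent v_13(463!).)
v_13(463!) = 37

Legendre's formula: v_p(n!) = Σ_{k ≥ 1} ⌊n / p^k⌋. For p = 13, n = 463, the terms are:
  ⌊463/13^1⌋ = ⌊463/13⌋ = 35
  ⌊463/13^2⌋ = ⌊463/169⌋ = 2
(the next term ⌊463/13^3⌋ = 0, terminating the sum). Summing: v_13(463!) = 35 + 2 = 37.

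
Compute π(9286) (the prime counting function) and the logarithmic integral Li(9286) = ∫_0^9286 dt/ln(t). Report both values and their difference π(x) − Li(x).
π(9286) = 1150;  Li(9286) ≈ 1168.31;  π(x) − Li(x) ≈ -18.31.

Direct count of primes ≤ 9286 gives π(9286) = 1150. Numerical evaluation of the logarithmic integral gives Li(9286) ≈ 1168.31. The difference π(x) − Li(x) ≈ -18.31 is typically negative for small/moderate x (Li(x) overestimates), though Littlewood's theorem shows this sign changes infinitely often.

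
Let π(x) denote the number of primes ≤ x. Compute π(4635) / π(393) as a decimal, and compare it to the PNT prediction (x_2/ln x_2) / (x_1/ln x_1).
π(4635)/π(393) = 624/77 ≈ 8.1039;  PNT prediction ≈ 8.3463.

π(393) = 77 and π(4635) = 624, so π(4635)/π(393) ≈ 8.1039. The PNT-predicted ratio is (4635/ln(4635)) / (393/ln(393)) ≈ 8.3463. The two agree to within a few percent, as expected.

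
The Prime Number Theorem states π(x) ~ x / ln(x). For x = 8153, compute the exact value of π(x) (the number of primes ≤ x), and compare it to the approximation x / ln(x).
π(8153) = 1023;  x/ln(x) ≈ 905.27;  relative error ≈ 11.51%.

Directly count primes up to 8153: π(8153) = 1023. The PNT approximation gives 8153/ln(8153) ≈ 8153/9.00614 ≈ 905.27. Relative error (π(x) − x/ln(x)) / π(x) ≈ 11.51%; the approximation is known to undercount slightly (Li(x) is a better estimate).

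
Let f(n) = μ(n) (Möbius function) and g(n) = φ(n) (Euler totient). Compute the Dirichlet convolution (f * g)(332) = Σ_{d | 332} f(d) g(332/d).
(μ * φ)(332) = 81

Divisors of 332: [1, 2, 4, 83, 166, 332]. For each d | 332:
  d = 1: μ(1) · φ(332/1) = 1 · 164 = 164
  d = 2: μ(2) · φ(332/2) = -1 · 82 = -82
  d = 4: μ(4) · φ(332/4) = 0 · 82 = 0
  d = 83: μ(83) · φ(332/83) = -1 · 2 = -2
  d = 166: μ(166) · φ(332/166) = 1 · 1 = 1
  d = 332: μ(332) · φ(332/332) = 0 · 1 = 0
Summing: (μ * φ)(332) = 164 + -82 + 0 + -2 + 1 + 0 = 81.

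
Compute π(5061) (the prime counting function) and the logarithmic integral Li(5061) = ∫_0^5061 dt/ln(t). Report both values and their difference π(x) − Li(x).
π(5061) = 677;  Li(5061) ≈ 691.44;  π(x) − Li(x) ≈ -14.44.

Direct count of primes ≤ 5061 gives π(5061) = 677. Numerical evaluation of the logarithmic integral gives Li(5061) ≈ 691.44. The difference π(x) − Li(x) ≈ -14.44 is typically negative for small/moderate x (Li(x) overestimates), though Littlewood's theorem shows this sign changes infinitely often.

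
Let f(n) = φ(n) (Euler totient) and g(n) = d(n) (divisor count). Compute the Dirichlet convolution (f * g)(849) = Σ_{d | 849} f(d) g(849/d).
(φ * d)(849) = 1136

Divisors of 849: [1, 3, 283, 849]. For each d | 849:
  d = 1: φ(1) · d(849/1) = 1 · 4 = 4
  d = 3: φ(3) · d(849/3) = 2 · 2 = 4
  d = 283: φ(283) · d(849/283) = 282 · 2 = 564
  d = 849: φ(849) · d(849/849) = 564 · 1 = 564
Summing: (φ * d)(849) = 4 + 4 + 564 + 564 = 1136.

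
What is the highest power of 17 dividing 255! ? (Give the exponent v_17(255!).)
v_17(255!) = 15

Legendre's formula: v_p(n!) = Σ_{k ≥ 1} ⌊n / p^k⌋. For p = 17, n = 255, the terms are:
  ⌊255/17^1⌋ = ⌊255/17⌋ = 15
(the next term ⌊255/17^2⌋ = 0, terminating the sum). Summing: v_17(255!) = 15 = 15.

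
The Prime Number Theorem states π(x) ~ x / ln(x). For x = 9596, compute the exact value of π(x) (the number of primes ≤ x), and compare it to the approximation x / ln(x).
π(9596) = 1184;  x/ln(x) ≈ 1046.56;  relative error ≈ 11.61%.

Directly count primes up to 9596: π(9596) = 1184. The PNT approximation gives 9596/ln(9596) ≈ 9596/9.16910 ≈ 1046.56. Relative error (π(x) − x/ln(x)) / π(x) ≈ 11.61%; the approximation is known to undercount slightly (Li(x) is a better estimate).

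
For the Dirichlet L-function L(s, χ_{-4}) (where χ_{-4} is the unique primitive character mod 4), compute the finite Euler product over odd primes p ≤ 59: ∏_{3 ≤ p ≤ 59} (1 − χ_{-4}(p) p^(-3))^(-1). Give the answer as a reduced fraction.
∏ = 33892950142980005397598438491456695728452775811/34979163586504081013297614880240795412263337984

The odd primes p ≤ 59 are [3, 5, 7, 11, 13, 17, 19, 23, 29, 31, 37, 41, 43, 47, 53, 59]. For each, χ(p) = 1 if p ≡ 1 mod 4, χ(p) = −1 if p ≡ 3 mod 4. Taking (1 − χ(p)/p^3)^(-1) = p^3/(p^3 − χ(p)): (1 − (-1)/3^3)^(-1) · (1 − (1)/5^3)^(-1) · (1 − (-1)/7^3)^(-1) · (1 − (-1)/11^3)^(-1) · (1 − (1)/13^3)^(-1) · (1 − (1)/17^3)^(-1) · (1 − (-1)/19^3)^(-1) · (1 − (-1)/23^3)^(-1) · (1 − (1)/29^3)^(-1) · (1 − (-1)/31^3)^(-1) · (1 − (1)/37^3)^(-1) · (1 − (1)/41^3)^(-1) · (1 − (-1)/43^3)^(-1) · (1 − (-1)/47^3)^(-1) · (1 − (1)/53^3)^(-1) · (1 − (-1)/59^3)^(-1) = 33892950142980005397598438491456695728452775811/34979163586504081013297614880240795412263337984.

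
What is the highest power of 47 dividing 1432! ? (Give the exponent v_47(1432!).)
v_47(1432!) = 30

Legendre's formula: v_p(n!) = Σ_{k ≥ 1} ⌊n / p^k⌋. For p = 47, n = 1432, the terms are:
  ⌊1432/47^1⌋ = ⌊1432/47⌋ = 30
(the next term ⌊1432/47^2⌋ = 0, terminating the sum). Summing: v_47(1432!) = 30 = 30.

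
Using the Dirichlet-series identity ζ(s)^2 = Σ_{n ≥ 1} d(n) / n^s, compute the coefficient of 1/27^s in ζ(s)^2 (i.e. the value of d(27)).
d(27) = 4

ζ(s)^2 = (Σ 1/m^s)(Σ 1/k^s). The coefficient of 1/n^s in the product is the number of ordered pairs (m, k) with mk = n, which equals d(n). For n = 27, divisors are [1, 3, 9, 27], so d(27) = 4.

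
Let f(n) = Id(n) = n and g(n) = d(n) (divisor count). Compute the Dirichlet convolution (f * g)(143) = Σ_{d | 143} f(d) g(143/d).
(Id * d)(143) = 195

Divisors of 143: [1, 11, 13, 143]. For each d | 143:
  d = 1: Id(1) · d(143/1) = 1 · 4 = 4
  d = 11: Id(11) · d(143/11) = 11 · 2 = 22
  d = 13: Id(13) · d(143/13) = 13 · 2 = 26
  d = 143: Id(143) · d(143/143) = 143 · 1 = 143
Summing: (Id * d)(143) = 4 + 22 + 26 + 143 = 195.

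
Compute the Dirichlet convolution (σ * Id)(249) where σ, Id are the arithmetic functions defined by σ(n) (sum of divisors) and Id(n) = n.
(σ * Id)(249) = 1169

Divisors of 249: [1, 3, 83, 249]. For each d | 249:
  d = 1: σ(1) · Id(249/1) = 1 · 249 = 249
  d = 3: σ(3) · Id(249/3) = 4 · 83 = 332
  d = 83: σ(83) · Id(249/83) = 84 · 3 = 252
  d = 249: σ(249) · Id(249/249) = 336 · 1 = 336
Summing: (σ * Id)(249) = 249 + 332 + 252 + 336 = 1169.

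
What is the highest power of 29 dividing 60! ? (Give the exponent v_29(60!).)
v_29(60!) = 2

Legendre's formula: v_p(n!) = Σ_{k ≥ 1} ⌊n / p^k⌋. For p = 29, n = 60, the terms are:
  ⌊60/29^1⌋ = ⌊60/29⌋ = 2
(the next term ⌊60/29^2⌋ = 0, terminating the sum). Summing: v_29(60!) = 2 = 2.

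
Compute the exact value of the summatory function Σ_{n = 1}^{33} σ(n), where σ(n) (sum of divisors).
Σ_{n ≤ 33} σ(n) = 905

Compute σ(n) for each 1 ≤ n ≤ 33: σ(1) = 1, σ(2) = 3, σ(3) = 4, σ(4) = 7, σ(5) = 6, σ(6) = 12, σ(7) = 8, σ(8) = 15, σ(9) = 13, σ(10) = 18, σ(11) = 12, σ(12) = 28, σ(13) = 14, σ(14) = 24, σ(15) = 24, σ(16) = 31, σ(17) = 18, σ(18) = 39, σ(19) = 20, σ(20) = 42, σ(21) = 32, σ(22) = 36, σ(23) = 24, σ(24) = 60, σ(25) = 31, σ(26) = 42, σ(27) = 40, σ(28) = 56, σ(29) = 30, σ(30) = 72, σ(31) = 32, σ(32) = 63, σ(33) = 48. Summing all 33 values: 905. (Average order: Σ_{n ≤ x} σ(n) ~ (π²/12) x². For x = 33, (π²/12)·33² ≈ 895.67.)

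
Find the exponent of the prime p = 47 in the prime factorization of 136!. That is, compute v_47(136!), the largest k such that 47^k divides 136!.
v_47(136!) = 2

Legendre's formula: v_p(n!) = Σ_{k ≥ 1} ⌊n / p^k⌋. For p = 47, n = 136, the terms are:
  ⌊136/47^1⌋ = ⌊136/47⌋ = 2
(the next term ⌊136/47^2⌋ = 0, terminating the sum). Summing: v_47(136!) = 2 = 2.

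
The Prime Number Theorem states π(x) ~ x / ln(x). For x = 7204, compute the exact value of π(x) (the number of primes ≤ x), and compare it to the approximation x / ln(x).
π(7204) = 919;  x/ln(x) ≈ 811.04;  relative error ≈ 11.75%.

Directly count primes up to 7204: π(7204) = 919. The PNT approximation gives 7204/ln(7204) ≈ 7204/8.88239 ≈ 811.04. Relative error (π(x) − x/ln(x)) / π(x) ≈ 11.75%; the approximation is known to undercount slightly (Li(x) is a better estimate).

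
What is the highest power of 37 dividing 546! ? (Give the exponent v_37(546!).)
v_37(546!) = 14

Legendre's formula: v_p(n!) = Σ_{k ≥ 1} ⌊n / p^k⌋. For p = 37, n = 546, the terms are:
  ⌊546/37^1⌋ = ⌊546/37⌋ = 14
(the next term ⌊546/37^2⌋ = 0, terminating the sum). Summing: v_37(546!) = 14 = 14.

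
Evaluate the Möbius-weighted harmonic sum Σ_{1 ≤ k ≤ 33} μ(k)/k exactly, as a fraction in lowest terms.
Σ μ(k)/k = -6504197377/200560490130

Values of μ(k) for 1 ≤ k ≤ 33: μ(1) = 1, μ(2) = -1, μ(3) = -1, μ(5) = -1, μ(6) = 1, μ(7) = -1, μ(10) = 1, μ(11) = -1, μ(13) = -1, μ(14) = 1, μ(15) = 1, μ(17) = -1, μ(19) = -1, μ(21) = 1, μ(22) = 1, μ(23) = -1, μ(26) = 1, μ(29) = -1, μ(30) = -1, μ(31) = -1, μ(33) = 1, with μ = 0 on non-squarefree integers. Summing μ(k)/k for k where μ(k) ≠ 0 gives -6504197377/200560490130 ≈ -0.0324. (PNT ⟺ this sum → 0 as n → ∞.)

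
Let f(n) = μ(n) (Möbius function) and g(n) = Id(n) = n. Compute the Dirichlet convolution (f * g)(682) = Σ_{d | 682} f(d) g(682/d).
(μ * Id)(682) = 300

Divisors of 682: [1, 2, 11, 22, 31, 62, 341, 682]. For each d | 682:
  d = 1: μ(1) · Id(682/1) = 1 · 682 = 682
  d = 2: μ(2) · Id(682/2) = -1 · 341 = -341
  d = 11: μ(11) · Id(682/11) = -1 · 62 = -62
  d = 22: μ(22) · Id(682/22) = 1 · 31 = 31
  d = 31: μ(31) · Id(682/31) = -1 · 22 = -22
  d = 62: μ(62) · Id(682/62) = 1 · 11 = 11
  d = 341: μ(341) · Id(682/341) = 1 · 2 = 2
  d = 682: μ(682) · Id(682/682) = -1 · 1 = -1
Summing: (μ * Id)(682) = 682 + -341 + -62 + 31 + -22 + 11 + 2 + -1 = 300.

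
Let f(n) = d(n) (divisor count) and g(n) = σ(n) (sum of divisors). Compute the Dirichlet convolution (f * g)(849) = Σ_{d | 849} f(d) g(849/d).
(d * σ)(849) = 1716

Divisors of 849: [1, 3, 283, 849]. For each d | 849:
  d = 1: d(1) · σ(849/1) = 1 · 1136 = 1136
  d = 3: d(3) · σ(849/3) = 2 · 284 = 568
  d = 283: d(283) · σ(849/283) = 2 · 4 = 8
  d = 849: d(849) · σ(849/849) = 4 · 1 = 4
Summing: (d * σ)(849) = 1136 + 568 + 8 + 4 = 1716.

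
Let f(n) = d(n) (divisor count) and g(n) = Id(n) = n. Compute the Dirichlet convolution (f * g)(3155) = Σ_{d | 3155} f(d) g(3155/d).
(d * Id)(3155) = 4431

Divisors of 3155: [1, 5, 631, 3155]. For each d | 3155:
  d = 1: d(1) · Id(3155/1) = 1 · 3155 = 3155
  d = 5: d(5) · Id(3155/5) = 2 · 631 = 1262
  d = 631: d(631) · Id(3155/631) = 2 · 5 = 10
  d = 3155: d(3155) · Id(3155/3155) = 4 · 1 = 4
Summing: (d * Id)(3155) = 3155 + 1262 + 10 + 4 = 4431.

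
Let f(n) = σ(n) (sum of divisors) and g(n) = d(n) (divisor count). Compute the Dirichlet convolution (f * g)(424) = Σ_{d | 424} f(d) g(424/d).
(σ * d)(424) = 2352

Divisors of 424: [1, 2, 4, 8, 53, 106, 212, 424]. For each d | 424:
  d = 1: σ(1) · d(424/1) = 1 · 8 = 8
  d = 2: σ(2) · d(424/2) = 3 · 6 = 18
  d = 4: σ(4) · d(424/4) = 7 · 4 = 28
  d = 8: σ(8) · d(424/8) = 15 · 2 = 30
  d = 53: σ(53) · d(424/53) = 54 · 4 = 216
  d = 106: σ(106) · d(424/106) = 162 · 3 = 486
  d = 212: σ(212) · d(424/212) = 378 · 2 = 756
  d = 424: σ(424) · d(424/424) = 810 · 1 = 810
Summing: (σ * d)(424) = 8 + 18 + 28 + 30 + 216 + 486 + 756 + 810 = 2352.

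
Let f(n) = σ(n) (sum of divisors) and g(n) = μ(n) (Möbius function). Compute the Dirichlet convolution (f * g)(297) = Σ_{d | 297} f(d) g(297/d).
(σ * μ)(297) = 297

Divisors of 297: [1, 3, 9, 11, 27, 33, 99, 297]. For each d | 297:
  d = 1: σ(1) · μ(297/1) = 1 · 0 = 0
  d = 3: σ(3) · μ(297/3) = 4 · 0 = 0
  d = 9: σ(9) · μ(297/9) = 13 · 1 = 13
  d = 11: σ(11) · μ(297/11) = 12 · 0 = 0
  d = 27: σ(27) · μ(297/27) = 40 · -1 = -40
  d = 33: σ(33) · μ(297/33) = 48 · 0 = 0
  d = 99: σ(99) · μ(297/99) = 156 · -1 = -156
  d = 297: σ(297) · μ(297/297) = 480 · 1 = 480
Summing: (σ * μ)(297) = 0 + 0 + 13 + 0 + -40 + 0 + -156 + 480 = 297.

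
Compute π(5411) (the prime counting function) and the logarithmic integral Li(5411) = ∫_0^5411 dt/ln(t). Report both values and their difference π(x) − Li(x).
π(5411) = 713;  Li(5411) ≈ 732.31;  π(x) − Li(x) ≈ -19.31.

Direct count of primes ≤ 5411 gives π(5411) = 713. Numerical evaluation of the logarithmic integral gives Li(5411) ≈ 732.31. The difference π(x) − Li(x) ≈ -19.31 is typically negative for small/moderate x (Li(x) overestimates), though Littlewood's theorem shows this sign changes infinitely often.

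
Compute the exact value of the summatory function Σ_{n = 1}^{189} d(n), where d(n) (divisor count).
Σ_{n ≤ 189} d(n) = 1023

Compute d(n) for each 1 ≤ n ≤ 189: d(1) = 1, d(2) = 2, d(3) = 2, d(4) = 3, d(5) = 2, d(6) = 4, d(7) = 2, d(8) = 4, d(9) = 3, d(10) = 4, d(11) = 2, d(12) = 6, d(13) = 2, d(14) = 4, d(15) = 4, d(16) = 5, d(17) = 2, d(18) = 6, d(19) = 2, d(20) = 6, d(21) = 4, d(22) = 4, d(23) = 2, d(24) = 8, d(25) = 3, d(26) = 4, d(27) = 4, d(28) = 6, d(29) = 2, d(30) = 8, d(31) = 2, d(32) = 6, d(33) = 4, d(34) = 4, d(35) = 4, d(36) = 9, d(37) = 2, d(38) = 4, d(39) = 4, d(40) = 8, d(41) = 2, d(42) = 8, d(43) = 2, d(44) = 6, d(45) = 6, d(46) = 4, d(47) = 2, d(48) = 10, d(49) = 3, d(50) = 6, d(51) = 4, d(52) = 6, d(53) = 2, d(54) = 8, d(55) = 4, d(56) = 8, d(57) = 4, d(58) = 4, d(59) = 2, d(60) = 12, d(61) = 2, d(62) = 4, d(63) = 6, d(64) = 7, d(65) = 4, d(66) = 8, d(67) = 2, d(68) = 6, d(69) = 4, d(70) = 8, d(71) = 2, d(72) = 12, d(73) = 2, d(74) = 4, d(75) = 6, d(76) = 6, d(77) = 4, d(78) = 8, d(79) = 2, d(80) = 10, d(81) = 5, d(82) = 4, d(83) = 2, d(84) = 12, d(85) = 4, d(86) = 4, d(87) = 4, d(88) = 8, d(89) = 2, d(90) = 12, d(91) = 4, d(92) = 6, d(93) = 4, d(94) = 4, d(95) = 4, d(96) = 12, d(97) = 2, d(98) = 6, d(99) = 6, d(100) = 9, d(101) = 2, d(102) = 8, d(103) = 2, d(104) = 8, d(105) = 8, d(106) = 4, d(107) = 2, d(108) = 12, d(109) = 2, d(110) = 8, d(111) = 4, d(112) = 10, d(113) = 2, d(114) = 8, d(115) = 4, d(116) = 6, d(117) = 6, d(118) = 4, d(119) = 4, d(120) = 16, d(121) = 3, d(122) = 4, d(123) = 4, d(124) = 6, d(125) = 4, d(126) = 12, d(127) = 2, d(128) = 8, d(129) = 4, d(130) = 8, d(131) = 2, d(132) = 12, d(133) = 4, d(134) = 4, d(135) = 8, d(136) = 8, d(137) = 2, d(138) = 8, d(139) = 2, d(140) = 12, d(141) = 4, d(142) = 4, d(143) = 4, d(144) = 15, d(145) = 4, d(146) = 4, d(147) = 6, d(148) = 6, d(149) = 2, d(150) = 12, d(151) = 2, d(152) = 8, d(153) = 6, d(154) = 8, d(155) = 4, d(156) = 12, d(157) = 2, d(158) = 4, d(159) = 4, d(160) = 12, d(161) = 4, d(162) = 10, d(163) = 2, d(164) = 6, d(165) = 8, d(166) = 4, d(167) = 2, d(168) = 16, d(169) = 3, d(170) = 8, d(171) = 6, d(172) = 6, d(173) = 2, d(174) = 8, d(175) = 6, d(176) = 10, d(177) = 4, d(178) = 4, d(179) = 2, d(180) = 18, d(181) = 2, d(182) = 8, d(183) = 4, d(184) = 8, d(185) = 4, d(186) = 8, d(187) = 4, d(188) = 6, d(189) = 8. Summing all 189 values: 1023. (Dirichlet's divisor formula: Σ_{n ≤ x} d(n) = x ln(x) + (2γ − 1) x + O(√x). For x = 189, the asymptotic estimate is ≈ 1019.88.)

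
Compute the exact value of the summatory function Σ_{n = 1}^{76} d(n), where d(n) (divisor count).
Σ_{n ≤ 76} d(n) = 344

Compute d(n) for each 1 ≤ n ≤ 76: d(1) = 1, d(2) = 2, d(3) = 2, d(4) = 3, d(5) = 2, d(6) = 4, d(7) = 2, d(8) = 4, d(9) = 3, d(10) = 4, d(11) = 2, d(12) = 6, d(13) = 2, d(14) = 4, d(15) = 4, d(16) = 5, d(17) = 2, d(18) = 6, d(19) = 2, d(20) = 6, d(21) = 4, d(22) = 4, d(23) = 2, d(24) = 8, d(25) = 3, d(26) = 4, d(27) = 4, d(28) = 6, d(29) = 2, d(30) = 8, d(31) = 2, d(32) = 6, d(33) = 4, d(34) = 4, d(35) = 4, d(36) = 9, d(37) = 2, d(38) = 4, d(39) = 4, d(40) = 8, d(41) = 2, d(42) = 8, d(43) = 2, d(44) = 6, d(45) = 6, d(46) = 4, d(47) = 2, d(48) = 10, d(49) = 3, d(50) = 6, d(51) = 4, d(52) = 6, d(53) = 2, d(54) = 8, d(55) = 4, d(56) = 8, d(57) = 4, d(58) = 4, d(59) = 2, d(60) = 12, d(61) = 2, d(62) = 4, d(63) = 6, d(64) = 7, d(65) = 4, d(66) = 8, d(67) = 2, d(68) = 6, d(69) = 4, d(70) = 8, d(71) = 2, d(72) = 12, d(73) = 2, d(74) = 4, d(75) = 6, d(76) = 6. Summing all 76 values: 344. (Dirichlet's divisor formula: Σ_{n ≤ x} d(n) = x ln(x) + (2γ − 1) x + O(√x). For x = 76, the asymptotic estimate is ≈ 340.87.)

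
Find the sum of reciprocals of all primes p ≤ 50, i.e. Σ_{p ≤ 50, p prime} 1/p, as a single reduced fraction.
Σ 1/p = 1021729465586766997/614889782588491410

π(50) = 15, so the primes ≤ 50 are [2, 3, 5, 7, 11, 13, 17, 19, 23, 29, 31, 37, 41, 43, 47]. Summing 1/p over these primes: 1021729465586766997/614889782588491410 ≈ 1.6616. Mertens estimate ln ln(50) + 0.2615 ≈ 1.6256.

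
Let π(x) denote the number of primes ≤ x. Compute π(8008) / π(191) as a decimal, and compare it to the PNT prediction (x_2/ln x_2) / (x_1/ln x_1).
π(8008)/π(191) = 1007/43 ≈ 23.4186;  PNT prediction ≈ 24.5000.

π(191) = 43 and π(8008) = 1007, so π(8008)/π(191) ≈ 23.4186. The PNT-predicted ratio is (8008/ln(8008)) / (191/ln(191)) ≈ 24.5000. The two agree to within a few percent, as expected.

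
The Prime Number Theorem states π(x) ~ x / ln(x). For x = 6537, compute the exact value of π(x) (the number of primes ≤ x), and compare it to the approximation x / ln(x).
π(6537) = 844;  x/ln(x) ≈ 744.09;  relative error ≈ 11.84%.

Directly count primes up to 6537: π(6537) = 844. The PNT approximation gives 6537/ln(6537) ≈ 6537/8.78523 ≈ 744.09. Relative error (π(x) − x/ln(x)) / π(x) ≈ 11.84%; the approximation is known to undercount slightly (Li(x) is a better estimate).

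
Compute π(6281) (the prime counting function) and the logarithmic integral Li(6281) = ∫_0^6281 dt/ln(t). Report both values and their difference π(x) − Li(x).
π(6281) = 817;  Li(6281) ≈ 832.63;  π(x) − Li(x) ≈ -15.63.

Direct count of primes ≤ 6281 gives π(6281) = 817. Numerical evaluation of the logarithmic integral gives Li(6281) ≈ 832.63. The difference π(x) − Li(x) ≈ -15.63 is typically negative for small/moderate x (Li(x) overestimates), though Littlewood's theorem shows this sign changes infinitely often.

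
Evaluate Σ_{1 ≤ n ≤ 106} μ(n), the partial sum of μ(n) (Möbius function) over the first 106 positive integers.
Σ_{n ≤ 106} μ(n) = -2

Compute μ(n) for each 1 ≤ n ≤ 106: μ(1) = 1, μ(2) = -1, μ(3) = -1, μ(4) = 0, μ(5) = -1, μ(6) = 1, μ(7) = -1, μ(8) = 0, μ(9) = 0, μ(10) = 1, μ(11) = -1, μ(12) = 0, μ(13) = -1, μ(14) = 1, μ(15) = 1, μ(16) = 0, μ(17) = -1, μ(18) = 0, μ(19) = -1, μ(20) = 0, μ(21) = 1, μ(22) = 1, μ(23) = -1, μ(24) = 0, μ(25) = 0, μ(26) = 1, μ(27) = 0, μ(28) = 0, μ(29) = -1, μ(30) = -1, μ(31) = -1, μ(32) = 0, μ(33) = 1, μ(34) = 1, μ(35) = 1, μ(36) = 0, μ(37) = -1, μ(38) = 1, μ(39) = 1, μ(40) = 0, μ(41) = -1, μ(42) = -1, μ(43) = -1, μ(44) = 0, μ(45) = 0, μ(46) = 1, μ(47) = -1, μ(48) = 0, μ(49) = 0, μ(50) = 0, μ(51) = 1, μ(52) = 0, μ(53) = -1, μ(54) = 0, μ(55) = 1, μ(56) = 0, μ(57) = 1, μ(58) = 1, μ(59) = -1, μ(60) = 0, μ(61) = -1, μ(62) = 1, μ(63) = 0, μ(64) = 0, μ(65) = 1, μ(66) = -1, μ(67) = -1, μ(68) = 0, μ(69) = 1, μ(70) = -1, μ(71) = -1, μ(72) = 0, μ(73) = -1, μ(74) = 1, μ(75) = 0, μ(76) = 0, μ(77) = 1, μ(78) = -1, μ(79) = -1, μ(80) = 0, μ(81) = 0, μ(82) = 1, μ(83) = -1, μ(84) = 0, μ(85) = 1, μ(86) = 1, μ(87) = 1, μ(88) = 0, μ(89) = -1, μ(90) = 0, μ(91) = 1, μ(92) = 0, μ(93) = 1, μ(94) = 1, μ(95) = 1, μ(96) = 0, μ(97) = -1, μ(98) = 0, μ(99) = 0, μ(100) = 0, μ(101) = -1, μ(102) = -1, μ(103) = -1, μ(104) = 0, μ(105) = -1, μ(106) = 1. Summing all 106 values: -2. (Mertens function M(x) = Σ_{n ≤ x} μ(n); on average M(x) should be small (PNT ⟺ M(x) = o(x)).)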